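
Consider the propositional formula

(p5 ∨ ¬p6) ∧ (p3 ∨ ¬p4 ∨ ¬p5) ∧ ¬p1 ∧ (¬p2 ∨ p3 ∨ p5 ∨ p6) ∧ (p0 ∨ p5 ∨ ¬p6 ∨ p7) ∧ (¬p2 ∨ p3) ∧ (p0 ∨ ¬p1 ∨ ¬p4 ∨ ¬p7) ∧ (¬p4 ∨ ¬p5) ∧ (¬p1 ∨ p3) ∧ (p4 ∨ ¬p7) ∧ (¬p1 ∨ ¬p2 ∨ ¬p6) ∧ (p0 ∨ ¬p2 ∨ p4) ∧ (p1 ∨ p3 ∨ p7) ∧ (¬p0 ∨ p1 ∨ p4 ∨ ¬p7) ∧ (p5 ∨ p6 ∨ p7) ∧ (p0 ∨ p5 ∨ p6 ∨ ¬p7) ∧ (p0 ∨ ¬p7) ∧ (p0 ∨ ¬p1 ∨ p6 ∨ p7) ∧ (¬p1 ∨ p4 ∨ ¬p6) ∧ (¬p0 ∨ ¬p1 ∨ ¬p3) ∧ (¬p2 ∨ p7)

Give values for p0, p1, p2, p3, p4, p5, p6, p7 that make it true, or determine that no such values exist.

p0 = True, p1 = False, p2 = True, p3 = True, p4 = True, p5 = False, p6 = False, p7 = True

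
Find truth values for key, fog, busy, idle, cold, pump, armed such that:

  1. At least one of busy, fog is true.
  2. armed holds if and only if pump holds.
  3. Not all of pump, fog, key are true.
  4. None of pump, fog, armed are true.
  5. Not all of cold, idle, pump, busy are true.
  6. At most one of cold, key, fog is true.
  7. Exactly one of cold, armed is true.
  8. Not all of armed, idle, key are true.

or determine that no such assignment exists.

key: False, fog: False, busy: True, idle: True, cold: True, pump: False, armed: False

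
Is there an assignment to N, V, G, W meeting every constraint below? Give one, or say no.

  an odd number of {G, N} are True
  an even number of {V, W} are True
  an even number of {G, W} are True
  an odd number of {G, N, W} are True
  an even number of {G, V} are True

N = True, V = False, G = False, W = False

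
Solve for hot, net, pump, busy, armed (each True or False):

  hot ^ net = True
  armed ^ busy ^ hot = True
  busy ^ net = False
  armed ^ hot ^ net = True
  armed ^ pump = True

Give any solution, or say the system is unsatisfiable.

hot: False, net: True, pump: True, busy: True, armed: False

hot ^ net = F ^ T = True ✓
armed ^ busy ^ hot = F ^ T ^ F = True ✓
busy ^ net = T ^ T = False ✓
armed ^ hot ^ net = F ^ F ^ T = True ✓
armed ^ pump = F ^ T = True ✓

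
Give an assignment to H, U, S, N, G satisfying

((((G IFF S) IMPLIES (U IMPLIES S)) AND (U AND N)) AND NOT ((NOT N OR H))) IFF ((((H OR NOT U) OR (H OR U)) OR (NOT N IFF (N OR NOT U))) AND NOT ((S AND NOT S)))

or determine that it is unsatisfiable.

H = False, U = True, S = False, N = True, G = True

  ((((G IFF S) IMPLIES (U IMPLIES S)) AND (U AND N)) AND NOT ((NOT N OR H))) IFF ((((H OR NOT U) OR (H OR U)) OR (NOT N IFF (N OR NOT U))) AND NOT ((S AND NOT S))) = True
    (((G IFF S) IMPLIES (U IMPLIES S)) AND (U AND N)) AND NOT ((NOT N OR H)) = True
      ((G IFF S) IMPLIES (U IMPLIES S)) AND (U AND N) = True
        (G IFF S) IMPLIES (U IMPLIES S) = True
          G IFF S = False
          U IMPLIES S = False
        U AND N = True
      NOT ((NOT N OR H)) = True
        NOT N OR H = False
          NOT N = False
    (((H OR NOT U) OR (H OR U)) OR (NOT N IFF (N OR NOT U))) AND NOT ((S AND NOT S)) = True
      ((H OR NOT U) OR (H OR U)) OR (NOT N IFF (N OR NOT U)) = True
        (H OR NOT U) OR (H OR U) = True
          H OR NOT U = False
            NOT U = False
          H OR U = True
        NOT N IFF (N OR NOT U) = False
          NOT N = False
          N OR NOT U = True
            NOT U = False
      NOT ((S AND NOT S)) = True
        S AND NOT S = False
          NOT S = True
The formula evaluates to True.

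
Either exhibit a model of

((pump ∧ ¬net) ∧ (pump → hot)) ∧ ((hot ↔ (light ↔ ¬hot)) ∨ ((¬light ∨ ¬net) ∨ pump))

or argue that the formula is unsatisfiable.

pump: True, hot: True, net: False, light: True

  (pump ∧ ¬net) ∧ (pump → hot) = True
    pump ∧ ¬net = True
      ¬net = True
    pump → hot = True
  (hot ↔ (light ↔ ¬hot)) ∨ ((¬light ∨ ¬net) ∨ pump) = True
    hot ↔ (light ↔ ¬hot) = False
      light ↔ ¬hot = False
        ¬hot = False
    (¬light ∨ ¬net) ∨ pump = True
      ¬light ∨ ¬net = True
        ¬light = False
        ¬net = True
Both conjuncts True, so the formula holds.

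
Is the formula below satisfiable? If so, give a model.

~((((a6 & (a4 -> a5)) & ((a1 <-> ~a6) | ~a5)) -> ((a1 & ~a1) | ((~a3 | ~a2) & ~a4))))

a1=F; a2=T; a3=F; a4=T; a5=T; a6=T

  ~((((a6 & (a4 -> a5)) & ((a1 <-> ~a6) | ~a5)) -> ((a1 & ~a1) | ((~a3 | ~a2) & ~a4)))) = True
    ((a6 & (a4 -> a5)) & ((a1 <-> ~a6) | ~a5)) -> ((a1 & ~a1) | ((~a3 | ~a2) & ~a4)) = False
      (a6 & (a4 -> a5)) & ((a1 <-> ~a6) | ~a5) = True
        a6 & (a4 -> a5) = True
          a4 -> a5 = True
        (a1 <-> ~a6) | ~a5 = True
          a1 <-> ~a6 = True
            ~a6 = False
          ~a5 = False
      (a1 & ~a1) | ((~a3 | ~a2) & ~a4) = False
        a1 & ~a1 = False
          ~a1 = True
        (~a3 | ~a2) & ~a4 = False
          ~a3 | ~a2 = True
            ~a3 = True
            ~a2 = False
          ~a4 = False
The formula evaluates to True.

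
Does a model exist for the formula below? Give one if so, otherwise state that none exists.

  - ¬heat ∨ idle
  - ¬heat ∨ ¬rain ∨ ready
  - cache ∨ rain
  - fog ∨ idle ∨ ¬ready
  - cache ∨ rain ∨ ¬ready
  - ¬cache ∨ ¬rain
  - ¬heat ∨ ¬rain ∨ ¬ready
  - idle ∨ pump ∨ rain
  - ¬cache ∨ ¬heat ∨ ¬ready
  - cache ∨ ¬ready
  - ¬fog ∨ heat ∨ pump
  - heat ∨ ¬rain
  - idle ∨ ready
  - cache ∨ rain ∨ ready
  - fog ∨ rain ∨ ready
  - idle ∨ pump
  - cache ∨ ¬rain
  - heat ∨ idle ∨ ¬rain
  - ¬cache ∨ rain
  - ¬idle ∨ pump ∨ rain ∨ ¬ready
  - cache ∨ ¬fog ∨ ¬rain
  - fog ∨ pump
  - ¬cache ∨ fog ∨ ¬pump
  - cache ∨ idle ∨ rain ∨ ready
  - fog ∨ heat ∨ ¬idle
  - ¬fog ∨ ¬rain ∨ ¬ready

No satisfying assignment exists.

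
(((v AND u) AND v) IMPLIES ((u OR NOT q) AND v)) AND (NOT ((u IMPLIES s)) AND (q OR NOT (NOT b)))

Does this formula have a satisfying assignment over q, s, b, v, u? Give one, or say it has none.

q=T, s=F, b=T, v=T, u=T

  ((v AND u) AND v) IMPLIES ((u OR NOT q) AND v) = True
    (v AND u) AND v = True
      v AND u = True
    (u OR NOT q) AND v = True
      u OR NOT q = True
        NOT q = False
  NOT ((u IMPLIES s)) AND (q OR NOT (NOT b)) = True
    NOT ((u IMPLIES s)) = True
      u IMPLIES s = False
    q OR NOT (NOT b) = True
      NOT (NOT b) = True
        NOT b = False
Both conjuncts True, so the formula holds.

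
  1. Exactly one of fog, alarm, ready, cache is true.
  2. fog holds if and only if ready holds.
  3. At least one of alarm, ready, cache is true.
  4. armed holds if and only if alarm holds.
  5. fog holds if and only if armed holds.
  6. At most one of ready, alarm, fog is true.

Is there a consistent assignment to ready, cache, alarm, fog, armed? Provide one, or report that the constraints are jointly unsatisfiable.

ready: False; cache: True; alarm: False; fog: False; armed: False

  (1) {fog, alarm, ready, cache}: 1 true — exactly one ✓
  (2) fog=F, ready=F — same ✓
  (3) {alarm, ready, cache}: 1 true — at least one ✓
  (4) armed=F, alarm=F — same ✓
  (5) fog=F, armed=F — same ✓
  (6) {ready, alarm, fog}: 0 true — at most one ✓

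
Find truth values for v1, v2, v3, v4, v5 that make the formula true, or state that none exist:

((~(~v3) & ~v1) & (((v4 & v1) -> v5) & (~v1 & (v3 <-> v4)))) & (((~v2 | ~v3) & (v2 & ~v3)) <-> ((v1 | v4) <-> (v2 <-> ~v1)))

v1=F, v2=F, v3=T, v4=T, v5=F

  (~(~v3) & ~v1) & (((v4 & v1) -> v5) & (~v1 & (v3 <-> v4))) = True
    ~(~v3) & ~v1 = True
      ~(~v3) = True
        ~v3 = False
      ~v1 = True
    ((v4 & v1) -> v5) & (~v1 & (v3 <-> v4)) = True
      (v4 & v1) -> v5 = True
        v4 & v1 = False
      ~v1 & (v3 <-> v4) = True
        ~v1 = True
        v3 <-> v4 = True
  ((~v2 | ~v3) & (v2 & ~v3)) <-> ((v1 | v4) <-> (v2 <-> ~v1)) = True
    (~v2 | ~v3) & (v2 & ~v3) = False
      ~v2 | ~v3 = True
        ~v2 = True
        ~v3 = False
      v2 & ~v3 = False
        ~v3 = False
    (v1 | v4) <-> (v2 <-> ~v1) = False
      v1 | v4 = True
      v2 <-> ~v1 = False
        ~v1 = True
Both conjuncts True, so the formula holds.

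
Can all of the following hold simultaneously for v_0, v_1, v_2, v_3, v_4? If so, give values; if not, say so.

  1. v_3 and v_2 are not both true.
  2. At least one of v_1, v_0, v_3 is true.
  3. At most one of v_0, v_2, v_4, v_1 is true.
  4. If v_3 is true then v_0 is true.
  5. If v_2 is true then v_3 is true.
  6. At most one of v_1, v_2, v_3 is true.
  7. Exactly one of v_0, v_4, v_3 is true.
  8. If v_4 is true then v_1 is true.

v_0=T; v_1=F; v_2=F; v_3=F; v_4=F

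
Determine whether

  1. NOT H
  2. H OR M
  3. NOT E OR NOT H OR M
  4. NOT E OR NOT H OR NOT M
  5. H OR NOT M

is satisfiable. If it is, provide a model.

Unsatisfiable — no assignment works.

Case H = True:
  Clause (NOT H) is falsified — contradiction.
Case H = False:
  (H OR M) forces M = True.
  Clause (H OR NOT M) is falsified — contradiction.
Both cases fail, so the formula is unsatisfiable.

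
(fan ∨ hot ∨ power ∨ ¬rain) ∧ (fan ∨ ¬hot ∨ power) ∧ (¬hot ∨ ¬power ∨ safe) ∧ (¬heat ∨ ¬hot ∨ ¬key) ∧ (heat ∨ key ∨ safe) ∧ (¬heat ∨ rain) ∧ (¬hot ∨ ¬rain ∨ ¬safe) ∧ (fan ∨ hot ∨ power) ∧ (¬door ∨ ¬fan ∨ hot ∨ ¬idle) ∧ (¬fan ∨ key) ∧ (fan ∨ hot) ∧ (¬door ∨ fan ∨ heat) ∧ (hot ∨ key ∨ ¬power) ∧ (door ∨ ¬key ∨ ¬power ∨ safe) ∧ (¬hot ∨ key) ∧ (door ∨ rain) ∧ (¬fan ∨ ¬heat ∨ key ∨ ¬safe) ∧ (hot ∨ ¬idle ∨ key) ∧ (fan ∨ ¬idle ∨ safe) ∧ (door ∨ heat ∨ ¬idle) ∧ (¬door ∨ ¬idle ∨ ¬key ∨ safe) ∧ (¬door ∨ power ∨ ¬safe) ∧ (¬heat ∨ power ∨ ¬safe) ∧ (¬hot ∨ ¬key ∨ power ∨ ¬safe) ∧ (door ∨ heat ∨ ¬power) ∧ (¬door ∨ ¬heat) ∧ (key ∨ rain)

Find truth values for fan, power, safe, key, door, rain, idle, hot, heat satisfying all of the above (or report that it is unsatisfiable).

fan=T, power=T, safe=T, key=T, door=T, rain=F, idle=F, hot=F, heat=F

Set fan = True.
  then (¬fan ∨ key) forces key = True.
Set power = True.
Set safe = True.
Set door = True.
  then (¬door ∨ ¬heat) forces heat = False.
Set rain = False.
Set idle = False.
Set hot = False.
All clauses satisfied.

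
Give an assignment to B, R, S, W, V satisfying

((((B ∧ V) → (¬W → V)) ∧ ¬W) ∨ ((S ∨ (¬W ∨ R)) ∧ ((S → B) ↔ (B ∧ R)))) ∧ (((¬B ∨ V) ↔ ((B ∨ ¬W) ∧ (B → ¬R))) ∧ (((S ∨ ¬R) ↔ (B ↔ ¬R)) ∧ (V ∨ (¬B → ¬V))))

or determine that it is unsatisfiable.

B = True; R = False; S = True; W = False; V = True

  (((B ∧ V) → (¬W → V)) ∧ ¬W) ∨ ((S ∨ (¬W ∨ R)) ∧ ((S → B) ↔ (B ∧ R))) = True
    ((B ∧ V) → (¬W → V)) ∧ ¬W = True
      (B ∧ V) → (¬W → V) = True
        B ∧ V = True
        ¬W → V = True
          ¬W = True
      ¬W = True
    (S ∨ (¬W ∨ R)) ∧ ((S → B) ↔ (B ∧ R)) = False
      S ∨ (¬W ∨ R) = True
        ¬W ∨ R = True
          ¬W = True
      (S → B) ↔ (B ∧ R) = False
        S → B = True
        B ∧ R = False
  ((¬B ∨ V) ↔ ((B ∨ ¬W) ∧ (B → ¬R))) ∧ (((S ∨ ¬R) ↔ (B ↔ ¬R)) ∧ (V ∨ (¬B → ¬V))) = True
    (¬B ∨ V) ↔ ((B ∨ ¬W) ∧ (B → ¬R)) = True
      ¬B ∨ V = True
        ¬B = False
      (B ∨ ¬W) ∧ (B → ¬R) = True
        B ∨ ¬W = True
          ¬W = True
        B → ¬R = True
          ¬R = True
    ((S ∨ ¬R) ↔ (B ↔ ¬R)) ∧ (V ∨ (¬B → ¬V)) = True
      (S ∨ ¬R) ↔ (B ↔ ¬R) = True
        S ∨ ¬R = True
          ¬R = True
        B ↔ ¬R = True
          ¬R = True
      V ∨ (¬B → ¬V) = True
        ¬B → ¬V = True
          ¬B = False
          ¬V = False
Both conjuncts True, so the formula holds.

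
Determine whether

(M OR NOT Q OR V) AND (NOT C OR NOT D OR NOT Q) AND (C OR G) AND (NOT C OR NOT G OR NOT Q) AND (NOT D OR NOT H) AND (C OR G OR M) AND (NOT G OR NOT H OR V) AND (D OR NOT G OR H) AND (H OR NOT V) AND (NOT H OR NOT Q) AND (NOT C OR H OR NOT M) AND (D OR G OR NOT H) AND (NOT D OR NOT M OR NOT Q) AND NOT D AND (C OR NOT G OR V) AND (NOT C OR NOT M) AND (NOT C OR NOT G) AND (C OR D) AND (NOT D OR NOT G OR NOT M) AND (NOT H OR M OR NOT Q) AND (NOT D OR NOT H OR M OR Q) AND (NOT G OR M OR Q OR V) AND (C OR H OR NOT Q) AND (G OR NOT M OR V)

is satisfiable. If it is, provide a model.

H=F; D=F; V=F; G=F; Q=F; C=T; M=F

Unit clause (NOT D) forces D = False.
In (C OR D) only C is left, so C = True.
In (NOT C OR NOT M) only NOT M is left, so M = False.
In (NOT C OR NOT G) only NOT G is left, so G = False.
In (D OR G OR NOT H) only NOT H is left, so H = False.
In (H OR NOT V) only NOT V is left, so V = False.
In (M OR NOT Q OR V) only NOT Q is left, so Q = False.
All clauses satisfied.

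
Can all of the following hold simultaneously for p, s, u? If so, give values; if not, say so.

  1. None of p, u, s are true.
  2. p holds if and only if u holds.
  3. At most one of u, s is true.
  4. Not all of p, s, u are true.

p: False; s: False; u: False

  (1) {p, u, s}: 0 true — none ✓
  (2) p=F, u=F — same ✓
  (3) {u, s}: 0 true — at most one ✓
  (4) {p, s, u}: 0/3 true — not all ✓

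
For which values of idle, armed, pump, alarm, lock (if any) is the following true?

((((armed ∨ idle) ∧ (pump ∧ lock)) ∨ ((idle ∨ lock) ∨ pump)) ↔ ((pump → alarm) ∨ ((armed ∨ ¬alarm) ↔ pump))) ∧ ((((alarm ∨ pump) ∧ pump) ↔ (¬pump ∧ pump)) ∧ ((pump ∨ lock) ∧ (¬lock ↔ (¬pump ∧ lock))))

No satisfying assignment exists.

Case pump = True: the conjunct ((alarm ∨ pump) ∧ pump) ↔ (¬pump ∧ pump) becomes (True ∧ True) ↔ (False ∧ True) = False.
Case pump = False: the formula simplifies to (idle ∨ lock) ∧ (lock ∧ (¬lock ↔ lock)).
  lock = True: the conjunct ¬lock ↔ lock becomes ¬True ↔ True = False.
  lock = False: the conjunct lock is False.
Both cases fail — unsatisfiable.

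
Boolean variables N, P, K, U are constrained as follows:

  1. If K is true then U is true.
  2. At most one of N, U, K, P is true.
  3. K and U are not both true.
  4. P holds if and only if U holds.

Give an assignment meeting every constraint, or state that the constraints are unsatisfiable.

N = False; P = False; K = False; U = False

  (1) K=F ⇒ U: vacuous ✓
  (2) {N, U, K, P}: 0 true — at most one ✓
  (3) K=F, U=F — not both ✓
  (4) P=F, U=F — same ✓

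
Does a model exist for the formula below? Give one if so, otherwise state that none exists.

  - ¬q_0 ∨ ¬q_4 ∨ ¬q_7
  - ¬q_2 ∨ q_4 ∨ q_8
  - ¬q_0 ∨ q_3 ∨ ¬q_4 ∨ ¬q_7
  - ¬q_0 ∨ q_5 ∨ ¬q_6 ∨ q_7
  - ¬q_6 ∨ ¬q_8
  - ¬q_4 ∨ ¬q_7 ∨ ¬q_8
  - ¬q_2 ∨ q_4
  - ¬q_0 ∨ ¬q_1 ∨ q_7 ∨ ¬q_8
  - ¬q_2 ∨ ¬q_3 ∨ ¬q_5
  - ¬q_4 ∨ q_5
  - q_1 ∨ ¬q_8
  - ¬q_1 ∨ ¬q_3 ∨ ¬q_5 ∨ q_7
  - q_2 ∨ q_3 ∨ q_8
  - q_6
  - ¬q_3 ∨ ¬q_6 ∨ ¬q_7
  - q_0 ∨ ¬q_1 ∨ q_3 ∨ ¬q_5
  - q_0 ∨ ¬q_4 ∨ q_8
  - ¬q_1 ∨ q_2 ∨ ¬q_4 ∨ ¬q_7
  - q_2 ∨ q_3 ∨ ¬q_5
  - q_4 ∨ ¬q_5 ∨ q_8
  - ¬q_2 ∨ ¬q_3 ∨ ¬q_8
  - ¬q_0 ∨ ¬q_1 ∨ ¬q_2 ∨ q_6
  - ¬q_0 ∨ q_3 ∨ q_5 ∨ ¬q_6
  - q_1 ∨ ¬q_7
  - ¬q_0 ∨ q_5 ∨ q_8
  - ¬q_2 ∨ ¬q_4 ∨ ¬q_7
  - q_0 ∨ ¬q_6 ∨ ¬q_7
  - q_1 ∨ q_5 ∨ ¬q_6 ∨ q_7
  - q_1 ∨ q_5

Unit clause (q_6) forces q_6 = True.
In (¬q_6 ∨ ¬q_8) only ¬q_8 is left, so q_8 = False.
Set q_0 = False.
  then (q_0 ∨ ¬q_4 ∨ q_8) forces q_4 = False.
  then (q_4 ∨ ¬q_5 ∨ q_8) forces q_5 = False.
  then (q_0 ∨ ¬q_6 ∨ ¬q_7) forces q_7 = False.
  then (q_1 ∨ q_5 ∨ ¬q_6 ∨ q_7) forces q_1 = True.
  then (¬q_2 ∨ q_4 ∨ q_8) forces q_2 = False.
  then (q_2 ∨ q_3 ∨ q_8) forces q_3 = True.
All clauses satisfied.

q_0 = False, q_1 = True, q_2 = False, q_3 = True, q_4 = False, q_5 = False, q_6 = True, q_7 = False, q_8 = False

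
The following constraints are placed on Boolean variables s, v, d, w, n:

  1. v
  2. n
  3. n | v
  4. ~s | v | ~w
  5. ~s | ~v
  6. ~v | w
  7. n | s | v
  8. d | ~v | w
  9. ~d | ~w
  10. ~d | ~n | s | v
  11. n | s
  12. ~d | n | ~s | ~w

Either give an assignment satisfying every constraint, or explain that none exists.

s=F, v=T, d=F, w=T, n=T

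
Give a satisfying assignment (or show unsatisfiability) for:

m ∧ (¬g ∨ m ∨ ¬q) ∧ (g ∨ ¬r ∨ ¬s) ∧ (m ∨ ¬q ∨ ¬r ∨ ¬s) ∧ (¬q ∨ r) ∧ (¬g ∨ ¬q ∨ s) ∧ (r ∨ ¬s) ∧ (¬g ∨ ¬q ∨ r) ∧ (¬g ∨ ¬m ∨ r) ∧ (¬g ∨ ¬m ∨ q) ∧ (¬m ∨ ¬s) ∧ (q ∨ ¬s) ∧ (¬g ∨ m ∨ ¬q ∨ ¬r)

s = False; q = True; r = True; g = False; m = True

Unit clause (m) forces m = True.
In (¬m ∨ ¬s) only ¬s is left, so s = False.
Set q = True.
  then (¬q ∨ r) forces r = True.
  then (¬g ∨ ¬q ∨ s) forces g = False.
All clauses satisfied.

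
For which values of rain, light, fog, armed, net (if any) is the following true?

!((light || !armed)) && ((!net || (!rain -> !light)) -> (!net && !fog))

rain = True; light = False; fog = False; armed = True; net = False

  !((light || !armed)) = True
    light || !armed = False
      !armed = False
  (!net || (!rain -> !light)) -> (!net && !fog) = True
    !net || (!rain -> !light) = True
      !net = True
      !rain -> !light = True
        !rain = False
        !light = True
    !net && !fog = True
      !net = True
      !fog = True
Both conjuncts True, so the formula holds.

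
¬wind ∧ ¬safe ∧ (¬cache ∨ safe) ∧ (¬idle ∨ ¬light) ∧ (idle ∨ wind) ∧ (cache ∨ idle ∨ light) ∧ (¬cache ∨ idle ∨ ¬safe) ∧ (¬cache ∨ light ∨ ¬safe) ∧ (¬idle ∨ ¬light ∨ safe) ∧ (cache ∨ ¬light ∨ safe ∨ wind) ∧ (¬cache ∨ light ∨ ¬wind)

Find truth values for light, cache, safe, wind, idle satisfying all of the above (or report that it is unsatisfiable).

light=F; cache=F; safe=F; wind=F; idle=T

Unit clause (¬wind) forces wind = False.
Unit clause (¬safe) forces safe = False.
In (¬cache ∨ safe) only ¬cache is left, so cache = False.
In (idle ∨ wind) only idle is left, so idle = True.
In (¬idle ∨ ¬light ∨ safe) only ¬light is left, so light = False.
All clauses satisfied.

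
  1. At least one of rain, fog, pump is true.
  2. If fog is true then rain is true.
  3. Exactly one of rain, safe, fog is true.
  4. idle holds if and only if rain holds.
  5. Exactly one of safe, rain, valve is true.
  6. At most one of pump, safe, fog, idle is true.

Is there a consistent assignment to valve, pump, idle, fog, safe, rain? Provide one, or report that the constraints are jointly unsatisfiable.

valve = False, pump = False, idle = True, fog = False, safe = False, rain = True

  (1) {rain, fog, pump}: 1 true — at least one ✓
  (2) fog=F ⇒ rain: vacuous ✓
  (3) {rain, safe, fog}: 1 true — exactly one ✓
  (4) idle=T, rain=T — same ✓
  (5) {safe, rain, valve}: 1 true — exactly one ✓
  (6) {pump, safe, fog, idle}: 1 true — at most one ✓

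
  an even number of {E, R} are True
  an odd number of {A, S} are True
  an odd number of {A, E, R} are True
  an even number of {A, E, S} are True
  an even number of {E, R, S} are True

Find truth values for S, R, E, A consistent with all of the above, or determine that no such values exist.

S: False; R: True; E: True; A: True

{E, R}: 2 true → even ✓
{A, S}: 1 true → odd ✓
{A, E, R}: 3 true → odd ✓
{A, E, S}: 2 true → even ✓
{E, R, S}: 2 true → even ✓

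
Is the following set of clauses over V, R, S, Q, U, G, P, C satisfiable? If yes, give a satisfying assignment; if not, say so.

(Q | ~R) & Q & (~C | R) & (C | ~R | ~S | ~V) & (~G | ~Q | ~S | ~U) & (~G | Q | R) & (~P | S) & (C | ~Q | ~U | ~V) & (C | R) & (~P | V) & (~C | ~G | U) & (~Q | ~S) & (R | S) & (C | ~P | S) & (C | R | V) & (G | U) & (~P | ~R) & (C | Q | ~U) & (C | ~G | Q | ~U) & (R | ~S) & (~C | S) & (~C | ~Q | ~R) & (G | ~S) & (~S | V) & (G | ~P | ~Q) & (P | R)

Unit clause (Q) forces Q = True.
In (~Q | ~S) only ~S is left, so S = False.
In (R | S) only R is left, so R = True.
In (~P | ~R) only ~P is left, so P = False.
In (~C | S) only ~C is left, so C = False.
Set V = False.
Set U = True.
Set G = True.
All clauses satisfied.

V = False, R = True, S = False, Q = True, U = True, G = True, P = False, C = False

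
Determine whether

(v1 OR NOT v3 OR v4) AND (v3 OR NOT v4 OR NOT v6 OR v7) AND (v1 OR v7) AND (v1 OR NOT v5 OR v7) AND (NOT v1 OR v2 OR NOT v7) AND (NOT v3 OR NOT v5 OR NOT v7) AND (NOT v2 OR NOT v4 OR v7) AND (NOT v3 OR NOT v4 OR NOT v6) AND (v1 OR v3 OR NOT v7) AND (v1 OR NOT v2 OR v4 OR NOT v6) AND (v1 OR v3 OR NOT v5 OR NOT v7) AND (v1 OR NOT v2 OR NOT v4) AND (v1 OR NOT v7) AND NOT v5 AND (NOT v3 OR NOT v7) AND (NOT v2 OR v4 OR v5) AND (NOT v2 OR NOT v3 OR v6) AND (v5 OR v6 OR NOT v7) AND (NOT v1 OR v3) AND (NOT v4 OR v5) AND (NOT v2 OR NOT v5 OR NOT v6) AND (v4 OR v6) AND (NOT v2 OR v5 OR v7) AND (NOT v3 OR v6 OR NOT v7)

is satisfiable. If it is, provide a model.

Unit clause (NOT v5) forces v5 = False.
In (NOT v4 OR v5) only NOT v4 is left, so v4 = False.
In (v4 OR v6) only v6 is left, so v6 = True.
In (NOT v2 OR v4 OR v5) only NOT v2 is left, so v2 = False.
Try v1 = False:
  (v1 OR NOT v3 OR v4) forces v3 = False.
  (v1 OR v7) forces v7 = True.
  clause (v1 OR v3 OR NOT v7) is falsified — backtrack.
So v1 = True.
  then (NOT v1 OR v2 OR NOT v7) forces v7 = False.
  then (NOT v1 OR v3) forces v3 = True.
All clauses satisfied.

v1: True; v2: False; v3: True; v4: False; v5: False; v6: True; v7: False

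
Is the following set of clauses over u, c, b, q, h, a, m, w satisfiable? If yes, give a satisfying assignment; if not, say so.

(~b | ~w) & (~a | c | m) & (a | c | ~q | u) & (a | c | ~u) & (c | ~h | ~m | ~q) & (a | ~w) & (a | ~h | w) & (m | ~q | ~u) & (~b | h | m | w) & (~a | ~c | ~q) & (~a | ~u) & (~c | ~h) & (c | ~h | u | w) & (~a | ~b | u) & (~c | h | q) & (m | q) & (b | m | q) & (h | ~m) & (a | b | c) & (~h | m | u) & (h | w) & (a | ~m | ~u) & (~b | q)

u: False; c: False; b: False; q: False; h: True; a: True; m: True; w: True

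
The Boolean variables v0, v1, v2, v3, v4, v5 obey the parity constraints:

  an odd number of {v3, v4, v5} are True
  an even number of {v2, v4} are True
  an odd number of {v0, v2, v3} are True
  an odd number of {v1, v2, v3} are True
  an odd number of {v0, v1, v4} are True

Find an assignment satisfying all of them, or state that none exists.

v0: True; v1: True; v2: True; v3: True; v4: True; v5: True

{v3, v4, v5}: 3 true → odd ✓
{v2, v4}: 2 true → even ✓
{v0, v2, v3}: 3 true → odd ✓
{v1, v2, v3}: 3 true → odd ✓
{v0, v1, v4}: 3 true → odd ✓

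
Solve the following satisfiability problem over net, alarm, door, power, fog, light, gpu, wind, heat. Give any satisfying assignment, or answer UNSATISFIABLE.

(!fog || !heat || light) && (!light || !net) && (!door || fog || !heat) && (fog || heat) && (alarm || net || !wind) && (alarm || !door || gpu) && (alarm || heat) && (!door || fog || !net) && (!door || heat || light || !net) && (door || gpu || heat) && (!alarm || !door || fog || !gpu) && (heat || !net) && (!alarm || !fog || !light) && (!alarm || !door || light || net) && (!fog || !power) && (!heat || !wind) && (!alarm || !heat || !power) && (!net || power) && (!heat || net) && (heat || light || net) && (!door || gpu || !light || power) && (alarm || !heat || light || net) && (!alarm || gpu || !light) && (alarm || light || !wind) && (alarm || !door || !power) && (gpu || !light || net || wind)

Try net = False:
  (!heat || net) forces heat = False.
  (fog || heat) forces fog = True.
  (alarm || heat) forces alarm = True.
  (!alarm || !fog || !light) forces light = False.
  clause (heat || light || net) is falsified — backtrack.
So net = True.
  then (!light || !net) forces light = False.
  then (heat || !net) forces heat = True.
  then (!heat || !wind) forces wind = False.
  then (!net || power) forces power = True.
  then (!fog || !heat || light) forces fog = False.
  then (!door || fog || !heat) forces door = False.
  then (!alarm || !heat || !power) forces alarm = False.
Set gpu = True.
All clauses satisfied.

net = True, alarm = False, door = False, power = True, fog = False, light = False, gpu = True, wind = False, heat = True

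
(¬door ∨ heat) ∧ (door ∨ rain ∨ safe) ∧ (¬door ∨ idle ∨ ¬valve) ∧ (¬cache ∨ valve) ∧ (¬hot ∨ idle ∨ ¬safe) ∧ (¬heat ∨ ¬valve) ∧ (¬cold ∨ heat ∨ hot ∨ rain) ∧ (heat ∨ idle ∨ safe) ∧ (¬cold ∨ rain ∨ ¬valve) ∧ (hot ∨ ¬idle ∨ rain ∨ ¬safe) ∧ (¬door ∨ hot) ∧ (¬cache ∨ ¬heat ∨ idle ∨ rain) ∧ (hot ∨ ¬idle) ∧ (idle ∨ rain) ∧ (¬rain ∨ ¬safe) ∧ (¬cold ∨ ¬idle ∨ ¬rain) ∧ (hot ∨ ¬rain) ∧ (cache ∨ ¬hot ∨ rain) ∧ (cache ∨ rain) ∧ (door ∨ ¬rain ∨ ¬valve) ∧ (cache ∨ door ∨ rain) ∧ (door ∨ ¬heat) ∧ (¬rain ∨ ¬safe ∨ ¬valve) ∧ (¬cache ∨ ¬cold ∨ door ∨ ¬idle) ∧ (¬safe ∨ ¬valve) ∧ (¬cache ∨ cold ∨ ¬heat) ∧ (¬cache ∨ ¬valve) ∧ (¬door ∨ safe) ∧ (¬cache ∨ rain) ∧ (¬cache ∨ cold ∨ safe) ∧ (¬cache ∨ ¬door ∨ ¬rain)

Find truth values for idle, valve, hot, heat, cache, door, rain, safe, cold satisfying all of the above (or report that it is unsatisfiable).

Set idle = True.
  then (hot ∨ ¬idle) forces hot = True.
Set valve = False.
  then (¬cache ∨ valve) forces cache = False.
  then (cache ∨ ¬hot ∨ rain) forces rain = True.
  then (¬rain ∨ ¬safe) forces safe = False.
  then (¬cold ∨ ¬idle ∨ ¬rain) forces cold = False.
  then (¬door ∨ safe) forces door = False.
  then (door ∨ ¬heat) forces heat = False.
All clauses satisfied.

idle = True, valve = False, hot = True, heat = False, cache = False, door = False, rain = True, safe = False, cold = False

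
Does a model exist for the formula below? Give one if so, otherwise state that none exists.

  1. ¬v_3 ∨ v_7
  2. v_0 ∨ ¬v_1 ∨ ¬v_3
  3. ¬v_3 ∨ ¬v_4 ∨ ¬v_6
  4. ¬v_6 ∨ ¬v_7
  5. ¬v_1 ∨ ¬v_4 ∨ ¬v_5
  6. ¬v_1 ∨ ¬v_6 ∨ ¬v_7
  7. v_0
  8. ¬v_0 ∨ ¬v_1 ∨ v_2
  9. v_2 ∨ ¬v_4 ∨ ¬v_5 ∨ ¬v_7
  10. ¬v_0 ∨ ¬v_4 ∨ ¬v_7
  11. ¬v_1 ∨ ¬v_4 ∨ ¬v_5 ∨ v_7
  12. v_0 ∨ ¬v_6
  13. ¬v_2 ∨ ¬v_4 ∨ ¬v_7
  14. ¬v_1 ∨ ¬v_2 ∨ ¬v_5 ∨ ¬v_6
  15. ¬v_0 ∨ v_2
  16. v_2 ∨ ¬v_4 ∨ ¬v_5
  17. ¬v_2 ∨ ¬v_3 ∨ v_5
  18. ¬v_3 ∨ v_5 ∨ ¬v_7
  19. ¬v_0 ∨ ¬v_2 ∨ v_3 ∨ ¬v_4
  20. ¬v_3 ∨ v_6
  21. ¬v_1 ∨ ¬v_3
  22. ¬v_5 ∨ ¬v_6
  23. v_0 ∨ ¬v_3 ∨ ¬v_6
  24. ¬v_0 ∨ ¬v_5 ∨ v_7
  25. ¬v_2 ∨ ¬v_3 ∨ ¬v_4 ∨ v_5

Unit clause (v_0) forces v_0 = True.
In (¬v_0 ∨ v_2) only v_2 is left, so v_2 = True.
Set v_1 = False.
Try v_3 = True:
  (¬v_3 ∨ v_7) forces v_7 = True.
  (¬v_6 ∨ ¬v_7) forces v_6 = False.
  clause (¬v_3 ∨ v_6) is falsified — backtrack.
So v_3 = False.
  then (¬v_0 ∨ ¬v_2 ∨ v_3 ∨ ¬v_4) forces v_4 = False.
Set v_5 = False.
Set v_6 = False.
Set v_7 = True.
All clauses satisfied.

v_0=T; v_1=F; v_2=T; v_3=F; v_4=F; v_5=F; v_6=F; v_7=T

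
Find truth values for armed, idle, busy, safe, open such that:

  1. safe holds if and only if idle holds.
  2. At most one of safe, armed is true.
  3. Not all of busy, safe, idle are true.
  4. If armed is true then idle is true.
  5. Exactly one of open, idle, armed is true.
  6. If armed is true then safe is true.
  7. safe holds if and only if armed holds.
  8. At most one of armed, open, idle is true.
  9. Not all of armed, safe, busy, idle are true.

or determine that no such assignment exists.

armed = False, idle = False, busy = True, safe = False, open = True

  (1) safe=F, idle=F — same ✓
  (2) {safe, armed}: 0 true — at most one ✓
  (3) {busy, safe, idle}: 1/3 true — not all ✓
  (4) armed=F ⇒ idle: vacuous ✓
  (5) {open, idle, armed}: 1 true — exactly one ✓
  (6) armed=F ⇒ safe: vacuous ✓
  (7) safe=F, armed=F — same ✓
  (8) {armed, open, idle}: 1 true — at most one ✓
  (9) {armed, safe, busy, idle}: 1/4 true — not all ✓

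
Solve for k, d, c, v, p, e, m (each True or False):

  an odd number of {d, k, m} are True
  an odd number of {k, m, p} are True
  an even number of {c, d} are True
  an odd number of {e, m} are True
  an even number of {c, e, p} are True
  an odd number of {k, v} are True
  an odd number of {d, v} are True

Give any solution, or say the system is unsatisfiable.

k = False; d = False; c = False; v = True; p = False; e = False; m = True

{d, k, m}: 1 true → odd ✓
{k, m, p}: 1 true → odd ✓
{c, d}: 0 true → even ✓
{e, m}: 1 true → odd ✓
{c, e, p}: 0 true → even ✓
{k, v}: 1 true → odd ✓
{d, v}: 1 true → odd ✓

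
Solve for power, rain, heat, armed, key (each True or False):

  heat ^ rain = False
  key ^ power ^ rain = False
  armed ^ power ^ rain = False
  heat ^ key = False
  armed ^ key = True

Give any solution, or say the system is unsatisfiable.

Adding constraints 2, 3, 5 mod 2: every variable appears an even number of times on the left, so the left side is 0.
But the right sides sum to 1 (mod 2). 0 ≠ 1 — the system is inconsistent.

The formula is unsatisfiable.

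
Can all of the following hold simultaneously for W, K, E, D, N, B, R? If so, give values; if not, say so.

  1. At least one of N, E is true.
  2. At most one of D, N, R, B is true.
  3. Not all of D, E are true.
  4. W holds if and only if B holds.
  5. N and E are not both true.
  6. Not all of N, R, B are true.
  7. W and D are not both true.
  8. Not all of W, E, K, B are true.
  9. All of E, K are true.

W = False, K = True, E = True, D = False, N = False, B = False, R = False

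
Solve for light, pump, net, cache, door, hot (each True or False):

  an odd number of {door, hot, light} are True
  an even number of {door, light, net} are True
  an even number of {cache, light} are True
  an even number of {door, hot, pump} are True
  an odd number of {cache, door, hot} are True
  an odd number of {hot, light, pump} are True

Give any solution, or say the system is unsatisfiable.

light = False, pump = True, net = True, cache = False, door = True, hot = False

{door, hot, light}: 1 true → odd ✓
{door, light, net}: 2 true → even ✓
{cache, light}: 0 true → even ✓
{door, hot, pump}: 2 true → even ✓
{cache, door, hot}: 1 true → odd ✓
{hot, light, pump}: 1 true → odd ✓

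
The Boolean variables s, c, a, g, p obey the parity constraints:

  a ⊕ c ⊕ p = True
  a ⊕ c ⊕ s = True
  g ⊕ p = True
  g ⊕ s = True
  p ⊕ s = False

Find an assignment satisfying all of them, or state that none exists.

s = True; c = False; a = False; g = False; p = True

a ⊕ c ⊕ p = F ⊕ F ⊕ T = True ✓
a ⊕ c ⊕ s = F ⊕ F ⊕ T = True ✓
g ⊕ p = F ⊕ T = True ✓
g ⊕ s = F ⊕ T = True ✓
p ⊕ s = T ⊕ T = False ✓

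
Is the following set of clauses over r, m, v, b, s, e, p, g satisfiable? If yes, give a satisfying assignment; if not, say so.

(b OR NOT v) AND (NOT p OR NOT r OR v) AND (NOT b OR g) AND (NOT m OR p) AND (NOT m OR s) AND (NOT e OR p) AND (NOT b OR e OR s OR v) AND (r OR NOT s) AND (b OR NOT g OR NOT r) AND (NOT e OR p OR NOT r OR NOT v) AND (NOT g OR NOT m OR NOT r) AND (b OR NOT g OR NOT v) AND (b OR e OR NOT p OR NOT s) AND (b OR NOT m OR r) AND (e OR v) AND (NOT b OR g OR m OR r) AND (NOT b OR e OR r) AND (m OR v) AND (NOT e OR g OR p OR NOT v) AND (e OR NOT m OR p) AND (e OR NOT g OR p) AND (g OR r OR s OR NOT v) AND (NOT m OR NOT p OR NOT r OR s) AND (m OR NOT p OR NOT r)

r = False, m = False, v = True, b = True, s = False, e = True, p = True, g = True

Set r = False.
  then (r OR NOT s) forces s = False.
  then (NOT m OR s) forces m = False.
  then (m OR v) forces v = True.
  then (g OR r OR s OR NOT v) forces g = True.
  then (b OR NOT v) forces b = True.
  then (NOT b OR e OR r) forces e = True.
  then (NOT e OR p) forces p = True.
All clauses satisfied.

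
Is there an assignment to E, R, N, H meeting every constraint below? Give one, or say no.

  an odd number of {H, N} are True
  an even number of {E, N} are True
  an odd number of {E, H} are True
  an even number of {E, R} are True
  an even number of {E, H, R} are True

E = True; R = True; N = True; H = False

{H, N}: 1 true → odd ✓
{E, N}: 2 true → even ✓
{E, H}: 1 true → odd ✓
{E, R}: 2 true → even ✓
{E, H, R}: 2 true → even ✓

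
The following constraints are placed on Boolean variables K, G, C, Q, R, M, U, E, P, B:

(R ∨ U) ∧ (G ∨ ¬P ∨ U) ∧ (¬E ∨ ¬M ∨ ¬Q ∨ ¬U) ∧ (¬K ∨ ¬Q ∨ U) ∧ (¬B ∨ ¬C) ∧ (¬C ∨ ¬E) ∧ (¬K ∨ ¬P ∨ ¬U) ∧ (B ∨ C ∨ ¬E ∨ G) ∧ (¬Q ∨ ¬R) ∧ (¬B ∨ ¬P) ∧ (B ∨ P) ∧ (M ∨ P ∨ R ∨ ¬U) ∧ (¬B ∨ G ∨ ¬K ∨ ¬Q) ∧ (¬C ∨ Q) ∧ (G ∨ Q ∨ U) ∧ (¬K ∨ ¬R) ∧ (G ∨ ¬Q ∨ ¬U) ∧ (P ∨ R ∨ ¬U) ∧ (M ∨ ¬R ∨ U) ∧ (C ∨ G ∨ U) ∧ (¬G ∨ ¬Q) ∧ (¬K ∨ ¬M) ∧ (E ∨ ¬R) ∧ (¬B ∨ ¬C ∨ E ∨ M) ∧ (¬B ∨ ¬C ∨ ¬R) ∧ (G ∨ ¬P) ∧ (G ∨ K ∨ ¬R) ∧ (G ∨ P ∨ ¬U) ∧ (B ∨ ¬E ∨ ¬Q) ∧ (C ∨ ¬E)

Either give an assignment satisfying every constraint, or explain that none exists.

K = False, G = True, C = False, Q = False, R = False, M = True, U = True, E = False, P = True, B = False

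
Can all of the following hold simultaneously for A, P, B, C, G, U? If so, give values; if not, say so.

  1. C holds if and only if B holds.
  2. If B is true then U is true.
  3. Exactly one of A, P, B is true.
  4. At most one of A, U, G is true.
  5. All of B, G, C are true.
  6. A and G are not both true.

Case G = True:
  (4) with G=T forces A = False.
  (4) with G=T forces U = False.
  (2) with U=F forces B = False.
  Constraint (5) is violated (B=F) — contradiction.
Case G = False:
  Constraint (5) is violated (G=F) — contradiction.
Both cases fail — unsatisfiable.

No satisfying assignment exists.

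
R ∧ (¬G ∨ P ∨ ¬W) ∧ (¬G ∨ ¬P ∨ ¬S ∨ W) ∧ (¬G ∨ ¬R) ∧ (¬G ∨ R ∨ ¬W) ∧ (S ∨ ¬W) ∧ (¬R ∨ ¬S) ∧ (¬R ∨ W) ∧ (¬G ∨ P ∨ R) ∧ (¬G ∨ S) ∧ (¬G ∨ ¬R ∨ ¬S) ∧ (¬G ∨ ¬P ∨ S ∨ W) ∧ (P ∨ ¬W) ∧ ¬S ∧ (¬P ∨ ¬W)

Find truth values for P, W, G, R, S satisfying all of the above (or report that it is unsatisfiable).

Case R = True:
  (¬G ∨ ¬R) forces G = False.
  (¬R ∨ ¬S) forces S = False.
  (S ∨ ¬W) forces W = False.
  Clause (¬R ∨ W) is falsified — contradiction.
Case R = False:
  Clause (R) is falsified — contradiction.
Both cases fail, so the formula is unsatisfiable.

The formula is unsatisfiable.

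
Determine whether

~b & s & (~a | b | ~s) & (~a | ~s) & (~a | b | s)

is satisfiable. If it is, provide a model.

Unit clause (~b) forces b = False.
Unit clause (s) forces s = True.
In (~a | b | ~s) only ~a is left, so a = False.
Check each clause:
  (~b): ~b holds.
  (s): s holds.
  (~a | b | ~s): ~a holds.
  (~a | ~s): ~a holds.
  (~a | b | s): ~a holds.
All clauses satisfied.

b=F; s=T; a=F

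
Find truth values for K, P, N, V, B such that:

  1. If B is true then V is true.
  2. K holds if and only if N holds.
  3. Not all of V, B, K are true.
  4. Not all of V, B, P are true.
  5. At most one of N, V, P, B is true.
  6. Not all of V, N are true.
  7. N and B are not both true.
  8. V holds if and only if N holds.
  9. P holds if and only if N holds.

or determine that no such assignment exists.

K = False; P = False; N = False; V = False; B = False

  (1) B=F ⇒ V: vacuous ✓
  (2) K=F, N=F — same ✓
  (3) {V, B, K}: 0/3 true — not all ✓
  (4) {V, B, P}: 0/3 true — not all ✓
  (5) {N, V, P, B}: 0 true — at most one ✓
  (6) {V, N}: 0/2 true — not all ✓
  (7) N=F, B=F — not both ✓
  (8) V=F, N=F — same ✓
  (9) P=F, N=F — same ✓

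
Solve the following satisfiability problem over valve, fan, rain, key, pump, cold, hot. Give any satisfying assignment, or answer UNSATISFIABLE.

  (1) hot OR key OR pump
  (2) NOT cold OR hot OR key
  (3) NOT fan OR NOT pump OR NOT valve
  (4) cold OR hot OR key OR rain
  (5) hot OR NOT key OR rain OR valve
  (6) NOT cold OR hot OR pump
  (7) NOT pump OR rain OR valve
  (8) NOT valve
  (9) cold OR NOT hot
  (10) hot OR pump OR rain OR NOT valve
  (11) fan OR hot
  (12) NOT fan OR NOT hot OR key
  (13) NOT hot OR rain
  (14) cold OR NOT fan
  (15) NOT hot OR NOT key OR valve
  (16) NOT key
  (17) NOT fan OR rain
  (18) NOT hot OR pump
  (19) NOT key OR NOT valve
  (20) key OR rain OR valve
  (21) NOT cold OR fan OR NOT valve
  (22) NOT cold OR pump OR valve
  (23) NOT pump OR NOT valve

Unit clause (NOT valve) forces valve = False.
Unit clause (NOT key) forces key = False.
In (key OR rain OR valve) only rain is left, so rain = True.
Try fan = True:
  (NOT fan OR NOT hot OR key) forces hot = False.
  (hot OR key OR pump) forces pump = True.
  (NOT cold OR hot OR key) forces cold = False.
  clause (cold OR NOT fan) is falsified — backtrack.
So fan = False.
  then (fan OR hot) forces hot = True.
  then (NOT hot OR pump) forces pump = True.
  then (cold OR NOT hot) forces cold = True.
All clauses satisfied.

valve=F, fan=F, rain=T, key=F, pump=T, cold=T, hot=T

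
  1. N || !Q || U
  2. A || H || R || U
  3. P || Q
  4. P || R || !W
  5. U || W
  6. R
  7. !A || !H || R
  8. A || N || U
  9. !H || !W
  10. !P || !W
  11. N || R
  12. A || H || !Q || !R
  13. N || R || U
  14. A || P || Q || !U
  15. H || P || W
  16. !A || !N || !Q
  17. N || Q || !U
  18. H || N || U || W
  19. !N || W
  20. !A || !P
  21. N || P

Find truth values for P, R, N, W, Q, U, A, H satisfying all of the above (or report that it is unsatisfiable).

Unit clause (R) forces R = True.
Set P = True.
  then (!P || !W) forces W = False.
  then (!N || W) forces N = False.
  then (!A || !P) forces A = False.
  then (U || W) forces U = True.
  then (N || Q || !U) forces Q = True.
  then (A || H || !Q || !R) forces H = True.
All clauses satisfied.

P = True; R = True; N = False; W = False; Q = True; U = True; A = False; H = True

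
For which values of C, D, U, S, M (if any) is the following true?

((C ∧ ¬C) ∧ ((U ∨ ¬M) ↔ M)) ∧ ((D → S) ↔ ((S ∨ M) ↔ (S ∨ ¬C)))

The formula is unsatisfiable.

Case C = True: the conjunct ¬C is False.
Case C = False: the conjunct C is False.
Both cases fail — unsatisfiable.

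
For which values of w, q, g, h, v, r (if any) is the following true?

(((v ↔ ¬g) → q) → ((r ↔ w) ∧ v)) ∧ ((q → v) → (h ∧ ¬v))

w=T, q=F, g=T, h=T, v=F, r=T

  ((v ↔ ¬g) → q) → ((r ↔ w) ∧ v) = True
    (v ↔ ¬g) → q = False
      v ↔ ¬g = True
        ¬g = False
    (r ↔ w) ∧ v = False
      r ↔ w = True
  (q → v) → (h ∧ ¬v) = True
    q → v = True
    h ∧ ¬v = True
      ¬v = True
Both conjuncts True, so the formula holds.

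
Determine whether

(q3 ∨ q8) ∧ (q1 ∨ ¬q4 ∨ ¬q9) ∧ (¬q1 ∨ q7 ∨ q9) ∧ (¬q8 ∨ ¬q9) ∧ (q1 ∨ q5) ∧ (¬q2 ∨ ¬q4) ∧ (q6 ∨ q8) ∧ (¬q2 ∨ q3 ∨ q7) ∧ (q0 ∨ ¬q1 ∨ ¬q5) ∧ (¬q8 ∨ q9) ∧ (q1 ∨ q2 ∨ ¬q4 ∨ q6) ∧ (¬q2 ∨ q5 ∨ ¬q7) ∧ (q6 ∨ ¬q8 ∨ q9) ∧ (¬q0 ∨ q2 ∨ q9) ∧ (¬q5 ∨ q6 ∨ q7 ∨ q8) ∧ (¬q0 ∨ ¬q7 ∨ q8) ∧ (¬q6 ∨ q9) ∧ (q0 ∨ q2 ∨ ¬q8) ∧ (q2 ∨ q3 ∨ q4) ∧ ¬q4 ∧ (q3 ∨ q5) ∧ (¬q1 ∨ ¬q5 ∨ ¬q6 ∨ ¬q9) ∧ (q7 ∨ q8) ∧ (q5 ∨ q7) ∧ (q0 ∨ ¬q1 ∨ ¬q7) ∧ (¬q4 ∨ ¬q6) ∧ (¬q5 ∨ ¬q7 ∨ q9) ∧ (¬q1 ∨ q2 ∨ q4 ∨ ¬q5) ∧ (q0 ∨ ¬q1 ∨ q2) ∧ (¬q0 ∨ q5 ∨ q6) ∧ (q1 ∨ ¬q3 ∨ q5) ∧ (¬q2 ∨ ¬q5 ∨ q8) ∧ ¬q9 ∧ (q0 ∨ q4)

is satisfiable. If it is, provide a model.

The formula is unsatisfiable.

Case q6 = True:
  (¬q6 ∨ q9) forces q9 = True.
  Clause (¬q9) is falsified — contradiction.
Case q6 = False:
  (q6 ∨ q8) forces q8 = True.
  (¬q8 ∨ ¬q9) forces q9 = False.
  Clause (¬q8 ∨ q9) is falsified — contradiction.
Both cases fail, so the formula is unsatisfiable.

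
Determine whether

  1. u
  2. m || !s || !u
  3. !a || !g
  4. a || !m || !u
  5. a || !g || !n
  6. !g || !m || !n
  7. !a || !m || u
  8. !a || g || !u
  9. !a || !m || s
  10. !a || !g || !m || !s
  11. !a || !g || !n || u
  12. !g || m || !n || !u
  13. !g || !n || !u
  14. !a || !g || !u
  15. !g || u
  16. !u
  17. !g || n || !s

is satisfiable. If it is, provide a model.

Unsatisfiable

Case u = True:
  Clause (!u) is falsified — contradiction.
Case u = False:
  Clause (u) is falsified — contradiction.
Both cases fail, so the formula is unsatisfiable.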